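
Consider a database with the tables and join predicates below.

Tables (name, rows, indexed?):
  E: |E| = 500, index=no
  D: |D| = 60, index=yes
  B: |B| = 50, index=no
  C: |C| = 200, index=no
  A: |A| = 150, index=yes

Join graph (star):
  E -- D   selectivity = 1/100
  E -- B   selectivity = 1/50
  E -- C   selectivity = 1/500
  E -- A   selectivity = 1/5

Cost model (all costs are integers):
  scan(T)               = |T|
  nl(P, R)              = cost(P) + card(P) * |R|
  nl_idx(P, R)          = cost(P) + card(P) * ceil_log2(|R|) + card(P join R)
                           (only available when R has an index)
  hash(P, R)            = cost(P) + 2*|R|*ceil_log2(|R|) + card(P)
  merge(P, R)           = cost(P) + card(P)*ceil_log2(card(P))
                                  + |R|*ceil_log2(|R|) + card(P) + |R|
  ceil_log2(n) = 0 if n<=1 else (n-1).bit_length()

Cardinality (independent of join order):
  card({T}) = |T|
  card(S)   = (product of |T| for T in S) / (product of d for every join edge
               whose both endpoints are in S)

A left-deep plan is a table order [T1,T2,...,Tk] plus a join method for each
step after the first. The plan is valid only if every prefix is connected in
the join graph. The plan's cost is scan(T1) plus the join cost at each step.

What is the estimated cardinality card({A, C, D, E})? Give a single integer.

3600

Tables in S: A(150), C(200), D(60), E(500)
Edges inside S: E-D(d=100), E-C(d=500), E-A(d=5)
numerator = 150 * 200 * 60 * 500 = 900000000
denominator = 100 * 500 * 5 = 250000
card(S) = 900000000 / 250000 = 3600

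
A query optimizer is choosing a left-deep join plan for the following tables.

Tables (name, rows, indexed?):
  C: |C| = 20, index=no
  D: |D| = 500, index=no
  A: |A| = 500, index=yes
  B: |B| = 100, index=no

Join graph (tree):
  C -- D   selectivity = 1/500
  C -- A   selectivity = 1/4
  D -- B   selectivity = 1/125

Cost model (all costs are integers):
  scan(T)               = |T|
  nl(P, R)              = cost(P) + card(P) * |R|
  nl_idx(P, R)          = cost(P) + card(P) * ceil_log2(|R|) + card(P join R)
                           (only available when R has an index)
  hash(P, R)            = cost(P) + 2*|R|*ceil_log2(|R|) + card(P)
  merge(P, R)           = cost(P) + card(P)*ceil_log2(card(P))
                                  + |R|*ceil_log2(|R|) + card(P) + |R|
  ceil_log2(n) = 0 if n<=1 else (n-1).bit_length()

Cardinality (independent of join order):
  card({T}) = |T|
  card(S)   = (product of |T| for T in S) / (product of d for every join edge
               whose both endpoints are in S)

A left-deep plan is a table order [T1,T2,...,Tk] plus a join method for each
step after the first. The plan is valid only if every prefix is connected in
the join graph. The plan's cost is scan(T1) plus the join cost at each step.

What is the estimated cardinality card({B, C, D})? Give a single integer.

Tables in S: B(100), C(20), D(500)
Edges inside S: C-D(d=500), D-B(d=125)
numerator = 100 * 20 * 500 = 1000000
denominator = 500 * 125 = 62500
card(S) = 1000000 / 62500 = 16

16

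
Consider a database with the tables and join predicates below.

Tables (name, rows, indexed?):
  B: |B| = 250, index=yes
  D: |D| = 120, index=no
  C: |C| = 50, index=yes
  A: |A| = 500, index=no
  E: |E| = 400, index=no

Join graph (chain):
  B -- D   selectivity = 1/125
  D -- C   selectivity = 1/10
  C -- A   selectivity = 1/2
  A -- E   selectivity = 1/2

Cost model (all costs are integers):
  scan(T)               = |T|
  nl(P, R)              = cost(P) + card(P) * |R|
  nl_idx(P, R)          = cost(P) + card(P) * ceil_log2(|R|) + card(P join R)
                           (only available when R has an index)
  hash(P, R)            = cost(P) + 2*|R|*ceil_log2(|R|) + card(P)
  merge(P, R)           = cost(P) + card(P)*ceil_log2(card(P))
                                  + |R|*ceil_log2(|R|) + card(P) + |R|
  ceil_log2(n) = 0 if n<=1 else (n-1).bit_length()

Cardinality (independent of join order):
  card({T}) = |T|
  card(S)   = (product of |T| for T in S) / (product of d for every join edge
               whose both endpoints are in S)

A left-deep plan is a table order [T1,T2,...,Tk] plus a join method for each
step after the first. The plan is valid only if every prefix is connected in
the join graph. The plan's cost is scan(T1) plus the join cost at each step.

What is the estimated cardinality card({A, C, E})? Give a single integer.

2500000

Tables in S: A(500), C(50), E(400)
Edges inside S: C-A(d=2), A-E(d=2)
numerator = 500 * 50 * 400 = 10000000
denominator = 2 * 2 = 4
card(S) = 10000000 / 4 = 2500000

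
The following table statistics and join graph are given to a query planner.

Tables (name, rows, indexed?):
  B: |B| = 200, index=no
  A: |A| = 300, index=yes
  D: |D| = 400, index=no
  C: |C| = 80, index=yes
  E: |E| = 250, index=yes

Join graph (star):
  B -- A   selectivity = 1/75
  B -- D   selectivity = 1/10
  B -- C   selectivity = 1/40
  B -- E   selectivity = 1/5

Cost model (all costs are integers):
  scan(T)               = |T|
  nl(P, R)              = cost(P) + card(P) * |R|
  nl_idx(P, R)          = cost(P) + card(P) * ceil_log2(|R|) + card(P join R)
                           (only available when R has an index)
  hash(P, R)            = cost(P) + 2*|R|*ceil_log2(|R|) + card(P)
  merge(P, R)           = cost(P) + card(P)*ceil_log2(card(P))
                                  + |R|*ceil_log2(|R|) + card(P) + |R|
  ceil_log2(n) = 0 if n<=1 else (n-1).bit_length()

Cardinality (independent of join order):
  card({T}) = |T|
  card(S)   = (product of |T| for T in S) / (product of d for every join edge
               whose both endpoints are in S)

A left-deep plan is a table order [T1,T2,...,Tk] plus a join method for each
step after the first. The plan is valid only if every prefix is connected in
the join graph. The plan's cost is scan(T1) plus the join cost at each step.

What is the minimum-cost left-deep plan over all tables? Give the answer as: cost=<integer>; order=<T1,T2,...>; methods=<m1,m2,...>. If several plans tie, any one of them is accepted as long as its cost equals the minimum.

Selinger DP (subsets sized 1..n):
  {B}: scan cost=200, card=200
  {A}: scan cost=300, card=300
  {D}: scan cost=400, card=400
  {C}: scan cost=80, card=80
  {E}: scan cost=250, card=250
  {AB}: card=800; try (A,nl_idx)→2800, (B,hash)→3800, (A,merge)→5000, (B,merge)→5100, (A,hash)→5800, (A,nl)→60200 …(+1); best=2800 via (A,nl_idx)
  {BD}: card=8000; try (B,hash)→4000, (D,merge)→6000, (B,merge)→6200, (D,hash)→7600, (D,nl)→80200, (B,nl)→80400; best=4000 via (B,hash)
  {BC}: card=400; try (C,hash)→1520, (C,nl_idx)→2000, (B,merge)→2520, (C,merge)→2640, (B,hash)→3360, (B,nl)→16080 …(+1); best=1520 via (C,hash)
  {BE}: card=10000; try (B,hash)→3700, (E,merge)→4250, (B,merge)→4300, (E,hash)→4400, (E,nl_idx)→11800, (E,nl)→50200 …(+1); best=3700 via (B,hash)
  {ABD}: card=32000; try (D,hash)→10800, (D,merge)→15600, (A,hash)→17400, (A,nl_idx)→108000, (A,merge)→119000, (D,nl)→322800 …(+1); best=10800 via (D,hash)
  {ABC}: card=1600; try (C,hash)→4720, (A,nl_idx)→6720, (A,hash)→7320, (A,merge)→8520, (C,nl_idx)→10000, (C,merge)→12240 …(+2); best=4720 via (C,hash)
  {ABE}: card=40000; try (E,hash)→7600, (E,merge)→13850, (A,hash)→19100, (E,nl_idx)→49200, (A,nl_idx)→133700, (A,merge)→156700 …(+2); best=7600 via (E,hash)
  {BCD}: card=16000; try (D,hash)→9120, (D,merge)→9520, (C,hash)→13120, (C,nl_idx)→76000, (C,merge)→116640, (D,nl)→161520 …(+1); best=9120 via (D,hash)
  {BDE}: card=400000; try (E,hash)→16000, (D,hash)→20900, (E,merge)→118250, (D,merge)→157700, (E,nl_idx)→468000, (E,nl)→2004000 …(+1); best=16000 via (E,hash)
  {BCE}: card=20000; try (E,hash)→5920, (E,merge)→7770, (C,hash)→14820, (E,nl_idx)→24720, (C,nl_idx)→93700, (E,nl)→101520 …(+2); best=5920 via (E,hash)
  {ABCD}: card=64000; try (D,hash)→13520, (D,merge)→27920, (A,hash)→30520, (C,hash)→43920, (A,nl_idx)→217120, (A,merge)→252120 …(+5); best=13520 via (D,hash)
  {ABDE}: card=1600000; try (E,hash)→46800, (D,hash)→54800, (A,hash)→421400, (E,merge)→525050, (D,merge)→691600, (E,nl_idx)→1866800 …(+5); best=46800 via (E,hash)
  {ABCE}: card=80000; try (E,hash)→10320, (E,merge)→26170, (A,hash)→31320, (C,hash)→48720, (E,nl_idx)→97520, (A,nl_idx)→265920 …(+6); best=10320 via (E,hash)
  {BCDE}: card=800000; try (E,hash)→29120, (D,hash)→33120, (E,merge)→251370, (D,merge)→329920, (C,hash)→417120, (E,nl_idx)→937120 …(+5); best=29120 via (E,hash)
  {ABCDE}: card=3200000; try (E,hash)→81520, (D,hash)→97520, (A,hash)→834520, (E,merge)→1103770, (D,merge)→1454320, (C,hash)→1647920 …(+9); best=81520 via (E,hash)

cost=81520; order=B,A,C,D,E; methods=nl_idx,hash,hash,hash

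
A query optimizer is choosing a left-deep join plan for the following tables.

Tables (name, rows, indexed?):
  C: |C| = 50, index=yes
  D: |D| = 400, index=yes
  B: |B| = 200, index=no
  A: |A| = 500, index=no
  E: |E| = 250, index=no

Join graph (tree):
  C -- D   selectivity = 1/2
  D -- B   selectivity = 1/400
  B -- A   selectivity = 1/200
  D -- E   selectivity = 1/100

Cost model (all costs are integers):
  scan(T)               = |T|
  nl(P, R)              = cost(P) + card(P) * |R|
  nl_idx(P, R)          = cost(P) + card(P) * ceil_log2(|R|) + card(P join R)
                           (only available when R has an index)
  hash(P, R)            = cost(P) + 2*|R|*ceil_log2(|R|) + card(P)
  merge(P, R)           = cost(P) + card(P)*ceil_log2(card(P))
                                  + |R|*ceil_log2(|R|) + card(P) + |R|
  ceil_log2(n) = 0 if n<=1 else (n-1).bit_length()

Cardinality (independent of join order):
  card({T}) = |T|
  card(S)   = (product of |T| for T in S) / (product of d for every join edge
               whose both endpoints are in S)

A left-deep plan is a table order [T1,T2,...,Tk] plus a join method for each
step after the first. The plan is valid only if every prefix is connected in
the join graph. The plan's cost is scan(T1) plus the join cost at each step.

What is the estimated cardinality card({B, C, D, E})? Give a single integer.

Tables in S: B(200), C(50), D(400), E(250)
Edges inside S: C-D(d=2), D-B(d=400), D-E(d=100)
numerator = 200 * 50 * 400 * 250 = 1000000000
denominator = 2 * 400 * 100 = 80000
card(S) = 1000000000 / 80000 = 12500

12500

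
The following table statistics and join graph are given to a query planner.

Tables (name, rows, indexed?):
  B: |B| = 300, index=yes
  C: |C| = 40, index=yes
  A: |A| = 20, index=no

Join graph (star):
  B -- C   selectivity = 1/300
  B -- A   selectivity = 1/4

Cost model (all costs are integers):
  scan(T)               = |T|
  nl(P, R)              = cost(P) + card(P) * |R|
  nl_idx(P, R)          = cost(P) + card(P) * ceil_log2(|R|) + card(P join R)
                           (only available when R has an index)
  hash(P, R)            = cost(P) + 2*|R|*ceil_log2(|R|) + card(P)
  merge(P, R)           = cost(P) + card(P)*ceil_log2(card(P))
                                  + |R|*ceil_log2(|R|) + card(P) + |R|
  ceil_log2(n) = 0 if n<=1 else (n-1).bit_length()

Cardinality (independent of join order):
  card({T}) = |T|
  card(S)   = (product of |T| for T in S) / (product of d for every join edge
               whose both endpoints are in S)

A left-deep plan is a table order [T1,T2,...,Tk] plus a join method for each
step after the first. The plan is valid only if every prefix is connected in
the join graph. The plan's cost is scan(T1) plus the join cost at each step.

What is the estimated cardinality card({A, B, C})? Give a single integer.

200

Tables in S: A(20), B(300), C(40)
Edges inside S: B-C(d=300), B-A(d=4)
numerator = 20 * 300 * 40 = 240000
denominator = 300 * 4 = 1200
card(S) = 240000 / 1200 = 200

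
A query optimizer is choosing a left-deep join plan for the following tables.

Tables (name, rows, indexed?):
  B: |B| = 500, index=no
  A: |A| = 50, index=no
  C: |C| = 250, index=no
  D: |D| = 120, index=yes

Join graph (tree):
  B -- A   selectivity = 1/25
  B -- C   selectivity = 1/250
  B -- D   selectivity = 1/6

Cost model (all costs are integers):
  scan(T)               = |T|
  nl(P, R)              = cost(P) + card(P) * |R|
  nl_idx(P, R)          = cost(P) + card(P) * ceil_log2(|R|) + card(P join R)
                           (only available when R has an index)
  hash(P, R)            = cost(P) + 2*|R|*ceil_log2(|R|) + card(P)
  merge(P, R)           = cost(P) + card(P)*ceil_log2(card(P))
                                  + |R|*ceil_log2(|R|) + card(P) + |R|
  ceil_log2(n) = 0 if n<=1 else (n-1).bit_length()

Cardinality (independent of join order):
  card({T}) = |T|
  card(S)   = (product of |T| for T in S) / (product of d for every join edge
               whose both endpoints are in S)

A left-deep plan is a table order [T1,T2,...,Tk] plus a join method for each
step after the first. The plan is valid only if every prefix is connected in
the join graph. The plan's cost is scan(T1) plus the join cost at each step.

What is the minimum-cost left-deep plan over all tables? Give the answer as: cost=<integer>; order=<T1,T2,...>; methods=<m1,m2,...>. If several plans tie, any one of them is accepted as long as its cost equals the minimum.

Selinger DP (subsets sized 1..n):
  {B}: scan cost=500, card=500
  {A}: scan cost=50, card=50
  {C}: scan cost=250, card=250
  {D}: scan cost=120, card=120
  {AB}: card=1000; try (A,hash)→1600, (B,merge)→5400, (A,merge)→5850, (B,hash)→9100, (B,nl)→25050, (A,nl)→25500; best=1600 via (A,hash)
  {BC}: card=500; try (C,hash)→5000, (B,merge)→7500, (C,merge)→7750, (B,hash)→9500, (B,nl)→125250, (C,nl)→125500; best=5000 via (C,hash)
  {BD}: card=10000; try (D,hash)→2680, (B,merge)→6080, (D,merge)→6460, (B,hash)→9240, (D,nl_idx)→14000, (B,nl)→60120 …(+1); best=2680 via (D,hash)
  {ABC}: card=1000; try (A,hash)→6100, (C,hash)→6600, (A,merge)→10350, (C,merge)→14850, (A,nl)→30000, (C,nl)→251600; best=6100 via (A,hash)
  {ABD}: card=20000; try (D,hash)→4280, (A,hash)→13280, (D,merge)→13560, (D,nl_idx)→28600, (D,nl)→121600, (A,merge)→153030 …(+1); best=4280 via (D,hash)
  {BCD}: card=10000; try (D,hash)→7180, (D,merge)→10960, (C,hash)→16680, (D,nl_idx)→18500, (D,nl)→65000, (C,merge)→154930 …(+1); best=7180 via (D,hash)
  {ABCD}: card=20000; try (D,hash)→8780, (A,hash)→17780, (D,merge)→18060, (C,hash)→28280, (D,nl_idx)→33100, (D,nl)→126100 …(+4); best=8780 via (D,hash)

cost=8780; order=B,C,A,D; methods=hash,hash,hash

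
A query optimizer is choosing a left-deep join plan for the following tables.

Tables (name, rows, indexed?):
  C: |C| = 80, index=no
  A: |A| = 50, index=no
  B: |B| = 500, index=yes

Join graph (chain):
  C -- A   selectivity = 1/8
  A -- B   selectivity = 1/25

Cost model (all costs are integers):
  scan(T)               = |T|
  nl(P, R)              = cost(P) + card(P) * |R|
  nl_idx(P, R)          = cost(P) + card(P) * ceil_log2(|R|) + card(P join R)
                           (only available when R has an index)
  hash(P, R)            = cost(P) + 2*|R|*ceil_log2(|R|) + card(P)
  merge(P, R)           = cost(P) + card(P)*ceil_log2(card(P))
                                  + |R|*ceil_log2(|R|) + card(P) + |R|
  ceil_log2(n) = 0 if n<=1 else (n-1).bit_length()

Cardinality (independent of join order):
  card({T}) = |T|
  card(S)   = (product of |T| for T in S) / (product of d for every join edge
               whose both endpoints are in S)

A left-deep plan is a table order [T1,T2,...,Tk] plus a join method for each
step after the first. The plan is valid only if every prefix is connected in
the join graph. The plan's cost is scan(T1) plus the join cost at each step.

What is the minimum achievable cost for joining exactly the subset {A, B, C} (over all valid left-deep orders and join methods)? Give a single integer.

3620

Selinger DP over subsets of {A,B,C}:
  {C}: scan cost=80, card=80
  {A}: scan cost=50, card=50
  {B}: scan cost=500, card=500
  {AC}: card=500; try (A,hash)→760, (C,merge)→1040, (A,merge)→1070, (C,hash)→1220, (C,nl)→4050, (A,nl)→4080; best=760 via (A,hash)
  {AB}: card=1000; try (B,nl_idx)→1500, (A,hash)→1600, (B,merge)→5400, (A,merge)→5850, (B,hash)→9100, (B,nl)→25050 …(+1); best=1500 via (B,nl_idx)
  {ABC}: card=10000; try (C,hash)→3620, (B,hash)→10260, (B,merge)→10760, (C,merge)→13140, (B,nl_idx)→15260, (C,nl)→81500 …(+1); best=3620 via (C,hash)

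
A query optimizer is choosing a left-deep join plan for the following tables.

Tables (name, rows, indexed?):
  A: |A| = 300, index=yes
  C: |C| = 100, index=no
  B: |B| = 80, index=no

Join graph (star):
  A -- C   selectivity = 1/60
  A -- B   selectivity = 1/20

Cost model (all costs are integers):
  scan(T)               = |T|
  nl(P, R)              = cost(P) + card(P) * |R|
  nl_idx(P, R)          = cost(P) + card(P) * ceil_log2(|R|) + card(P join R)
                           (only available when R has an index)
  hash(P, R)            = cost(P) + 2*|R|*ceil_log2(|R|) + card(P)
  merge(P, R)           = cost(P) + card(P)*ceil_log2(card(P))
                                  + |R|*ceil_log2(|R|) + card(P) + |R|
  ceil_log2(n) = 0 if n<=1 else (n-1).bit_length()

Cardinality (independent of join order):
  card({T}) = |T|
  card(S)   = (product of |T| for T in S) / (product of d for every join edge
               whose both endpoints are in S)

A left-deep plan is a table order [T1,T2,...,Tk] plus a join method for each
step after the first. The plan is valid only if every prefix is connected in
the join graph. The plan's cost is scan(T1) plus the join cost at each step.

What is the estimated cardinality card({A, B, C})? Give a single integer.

2000

Tables in S: A(300), B(80), C(100)
Edges inside S: A-C(d=60), A-B(d=20)
numerator = 300 * 80 * 100 = 2400000
denominator = 60 * 20 = 1200
card(S) = 2400000 / 1200 = 2000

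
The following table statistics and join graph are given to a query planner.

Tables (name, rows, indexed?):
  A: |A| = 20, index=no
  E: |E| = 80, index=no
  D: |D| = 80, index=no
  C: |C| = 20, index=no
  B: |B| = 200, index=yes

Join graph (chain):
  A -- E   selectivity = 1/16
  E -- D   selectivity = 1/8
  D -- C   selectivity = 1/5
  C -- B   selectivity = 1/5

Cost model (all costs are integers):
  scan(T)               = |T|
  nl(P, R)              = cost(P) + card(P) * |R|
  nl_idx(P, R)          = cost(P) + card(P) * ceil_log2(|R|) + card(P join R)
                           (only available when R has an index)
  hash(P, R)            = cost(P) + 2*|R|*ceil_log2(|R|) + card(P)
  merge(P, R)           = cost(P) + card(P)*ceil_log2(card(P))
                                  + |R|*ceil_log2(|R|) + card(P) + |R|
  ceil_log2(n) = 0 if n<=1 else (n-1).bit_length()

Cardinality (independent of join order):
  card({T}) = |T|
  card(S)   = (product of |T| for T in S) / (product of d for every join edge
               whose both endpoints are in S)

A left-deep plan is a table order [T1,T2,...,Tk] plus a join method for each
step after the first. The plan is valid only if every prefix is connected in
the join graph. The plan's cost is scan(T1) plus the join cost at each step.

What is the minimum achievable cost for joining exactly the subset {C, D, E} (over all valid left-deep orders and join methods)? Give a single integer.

Selinger DP over subsets of {C,D,E}:
  {E}: scan cost=80, card=80
  {D}: scan cost=80, card=80
  {C}: scan cost=20, card=20
  {DE}: card=800; try (E,hash)→1280, (D,hash)→1280, (E,merge)→1360, (D,merge)→1360, (E,nl)→6480, (D,nl)→6480; best=1280 via (E,hash)
  {CD}: card=320; try (C,hash)→360, (D,merge)→780, (C,merge)→840, (D,hash)→1160, (D,nl)→1620, (C,nl)→1680; best=360 via (C,hash)
  {CDE}: card=3200; try (E,hash)→1800, (C,hash)→2280, (E,merge)→4200, (C,merge)→10200, (C,nl)→17280, (E,nl)→25960; best=1800 via (E,hash)

1800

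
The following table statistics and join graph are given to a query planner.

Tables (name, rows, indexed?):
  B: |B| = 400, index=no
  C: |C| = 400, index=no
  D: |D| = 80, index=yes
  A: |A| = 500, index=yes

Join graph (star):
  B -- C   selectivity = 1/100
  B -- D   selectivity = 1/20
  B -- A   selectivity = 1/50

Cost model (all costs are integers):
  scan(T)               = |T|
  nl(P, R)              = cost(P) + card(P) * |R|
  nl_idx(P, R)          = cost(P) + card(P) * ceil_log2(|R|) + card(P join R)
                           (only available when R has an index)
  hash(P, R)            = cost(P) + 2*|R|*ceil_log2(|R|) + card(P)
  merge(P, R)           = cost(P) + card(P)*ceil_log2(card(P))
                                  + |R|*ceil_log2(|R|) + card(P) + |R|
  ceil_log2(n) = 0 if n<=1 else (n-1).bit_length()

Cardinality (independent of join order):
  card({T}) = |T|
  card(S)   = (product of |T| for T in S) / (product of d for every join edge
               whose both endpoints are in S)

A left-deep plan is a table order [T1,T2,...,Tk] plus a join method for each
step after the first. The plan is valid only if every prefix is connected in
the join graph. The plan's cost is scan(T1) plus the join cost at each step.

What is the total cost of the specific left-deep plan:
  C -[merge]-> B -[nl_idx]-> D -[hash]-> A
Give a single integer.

41400

step 1: scan C: cost=400, card=400
step 2: join B via merge
    card(P join B) = 400*400/(100) = 1600
    cost = 400 + 400*9 + 400*9 + 400 + 400 = 8400
step 3: join D via nl_idx
    card(P join D) = 1600*80/(20) = 6400
    cost = 8400 + 1600*7 + 6400 = 26000
step 4: join A via hash
    card(P join A) = 6400*500/(50) = 64000
    cost = 26000 + 2*500*9 + 6400 = 41400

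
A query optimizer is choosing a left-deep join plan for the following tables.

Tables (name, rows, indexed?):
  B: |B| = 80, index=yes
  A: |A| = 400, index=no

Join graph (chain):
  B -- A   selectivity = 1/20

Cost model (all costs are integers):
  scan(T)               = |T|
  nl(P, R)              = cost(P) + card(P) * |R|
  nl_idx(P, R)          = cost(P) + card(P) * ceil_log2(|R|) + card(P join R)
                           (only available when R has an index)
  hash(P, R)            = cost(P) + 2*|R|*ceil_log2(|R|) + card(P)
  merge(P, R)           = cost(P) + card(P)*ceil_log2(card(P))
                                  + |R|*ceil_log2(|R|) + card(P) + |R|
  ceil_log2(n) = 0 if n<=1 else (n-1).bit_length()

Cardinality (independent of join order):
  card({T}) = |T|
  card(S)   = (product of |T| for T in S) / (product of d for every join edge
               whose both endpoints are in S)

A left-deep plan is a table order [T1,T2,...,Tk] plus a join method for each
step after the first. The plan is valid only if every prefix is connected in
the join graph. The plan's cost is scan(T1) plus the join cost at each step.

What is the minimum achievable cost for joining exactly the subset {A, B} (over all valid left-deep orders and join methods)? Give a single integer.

Selinger DP over subsets of {A,B}:
  {B}: scan cost=80, card=80
  {A}: scan cost=400, card=400
  {AB}: card=1600; try (B,hash)→1920, (A,merge)→4720, (B,nl_idx)→4800, (B,merge)→5040, (A,hash)→7360, (A,nl)→32080 …(+1); best=1920 via (B,hash)

1920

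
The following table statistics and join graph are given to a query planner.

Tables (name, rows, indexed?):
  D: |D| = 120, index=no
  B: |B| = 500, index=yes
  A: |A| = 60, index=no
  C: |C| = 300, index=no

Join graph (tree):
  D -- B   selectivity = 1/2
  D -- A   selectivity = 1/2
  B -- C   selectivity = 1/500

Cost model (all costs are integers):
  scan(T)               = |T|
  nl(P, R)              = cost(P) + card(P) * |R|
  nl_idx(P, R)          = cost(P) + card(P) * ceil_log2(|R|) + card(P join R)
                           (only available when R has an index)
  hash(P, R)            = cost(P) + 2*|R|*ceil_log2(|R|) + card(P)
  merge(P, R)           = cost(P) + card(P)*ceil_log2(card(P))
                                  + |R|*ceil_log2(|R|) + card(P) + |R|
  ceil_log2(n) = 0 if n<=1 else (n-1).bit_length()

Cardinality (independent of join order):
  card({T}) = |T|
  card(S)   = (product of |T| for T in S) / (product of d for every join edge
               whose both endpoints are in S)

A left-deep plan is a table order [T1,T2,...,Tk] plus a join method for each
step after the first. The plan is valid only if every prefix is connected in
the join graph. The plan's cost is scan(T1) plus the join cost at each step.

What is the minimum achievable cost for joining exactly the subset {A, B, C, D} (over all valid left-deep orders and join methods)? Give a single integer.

24000

Selinger DP over subsets of {A,B,C,D}:
  {D}: scan cost=120, card=120
  {B}: scan cost=500, card=500
  {A}: scan cost=60, card=60
  {C}: scan cost=300, card=300
  {BD}: card=30000; try (D,hash)→2680, (B,merge)→6080, (D,merge)→6460, (B,hash)→9240, (B,nl_idx)→31200, (B,nl)→60120 …(+1); best=2680 via (D,hash)
  {AD}: card=3600; try (A,hash)→960, (D,merge)→1440, (A,merge)→1500, (D,hash)→1800, (D,nl)→7260, (A,nl)→7320; best=960 via (A,hash)
  {BC}: card=300; try (B,nl_idx)→3300, (C,hash)→6400, (B,merge)→8300, (C,merge)→8500, (B,hash)→9600, (B,nl)→150300 …(+1); best=3300 via (B,nl_idx)
  {ABD}: card=900000; try (B,hash)→13560, (A,hash)→33400, (B,merge)→52760, (A,merge)→483100, (B,nl_idx)→933360, (B,nl)→1800960 …(+1); best=13560 via (B,hash)
  {BCD}: card=18000; try (D,hash)→5280, (D,merge)→7260, (C,hash)→38080, (D,nl)→39300, (C,merge)→485680, (C,nl)→9002680; best=5280 via (D,hash)
  {ABCD}: card=540000; try (A,hash)→24000, (A,merge)→293700, (C,hash)→918960, (A,nl)→1085280, (C,merge)→18916560, (C,nl)→270013560; best=24000 via (A,hash)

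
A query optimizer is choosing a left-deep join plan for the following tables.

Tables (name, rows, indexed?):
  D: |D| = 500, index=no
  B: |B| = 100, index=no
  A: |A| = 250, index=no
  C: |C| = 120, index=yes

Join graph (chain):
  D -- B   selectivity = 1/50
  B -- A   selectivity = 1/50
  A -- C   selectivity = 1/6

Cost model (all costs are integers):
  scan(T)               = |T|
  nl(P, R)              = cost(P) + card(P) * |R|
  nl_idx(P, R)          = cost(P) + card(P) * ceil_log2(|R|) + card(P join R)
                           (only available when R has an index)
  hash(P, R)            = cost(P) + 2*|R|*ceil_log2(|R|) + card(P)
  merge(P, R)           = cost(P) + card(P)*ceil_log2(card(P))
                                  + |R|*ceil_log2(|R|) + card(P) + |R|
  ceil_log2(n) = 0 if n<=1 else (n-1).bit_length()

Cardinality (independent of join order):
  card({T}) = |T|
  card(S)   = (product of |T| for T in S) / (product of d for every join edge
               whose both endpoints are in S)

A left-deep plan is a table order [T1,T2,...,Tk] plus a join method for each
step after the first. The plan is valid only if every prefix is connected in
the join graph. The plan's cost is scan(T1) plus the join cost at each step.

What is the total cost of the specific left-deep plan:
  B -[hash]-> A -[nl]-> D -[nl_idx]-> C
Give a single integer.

step 1: scan B: cost=100, card=100
step 2: join A via hash
    card(P join A) = 100*250/(50) = 500
    cost = 100 + 2*250*8 + 100 = 4200
step 3: join D via nl
    card(P join D) = 500*500/(50) = 5000
    cost = 4200 + 500*500 = 254200
step 4: join C via nl_idx
    card(P join C) = 5000*120/(6) = 100000
    cost = 254200 + 5000*7 + 100000 = 389200

389200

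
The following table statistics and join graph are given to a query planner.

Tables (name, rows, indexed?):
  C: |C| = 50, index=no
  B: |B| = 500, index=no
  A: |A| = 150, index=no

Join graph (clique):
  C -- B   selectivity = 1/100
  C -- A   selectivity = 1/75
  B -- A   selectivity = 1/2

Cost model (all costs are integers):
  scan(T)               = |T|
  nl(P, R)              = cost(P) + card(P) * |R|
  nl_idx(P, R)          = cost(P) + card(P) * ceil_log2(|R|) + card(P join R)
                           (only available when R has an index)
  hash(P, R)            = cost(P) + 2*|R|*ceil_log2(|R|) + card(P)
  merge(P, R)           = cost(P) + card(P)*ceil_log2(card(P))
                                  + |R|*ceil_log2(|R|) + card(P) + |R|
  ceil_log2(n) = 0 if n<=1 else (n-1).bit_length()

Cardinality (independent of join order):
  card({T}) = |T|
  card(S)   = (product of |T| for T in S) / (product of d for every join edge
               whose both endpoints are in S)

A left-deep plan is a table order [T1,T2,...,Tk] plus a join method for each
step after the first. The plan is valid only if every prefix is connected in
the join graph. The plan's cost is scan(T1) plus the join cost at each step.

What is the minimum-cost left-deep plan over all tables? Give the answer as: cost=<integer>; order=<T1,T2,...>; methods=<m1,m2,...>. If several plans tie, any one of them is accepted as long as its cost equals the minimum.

Selinger DP (subsets sized 1..n):
  {C}: scan cost=50, card=50
  {B}: scan cost=500, card=500
  {A}: scan cost=150, card=150
  {BC}: card=250; try (C,hash)→1600, (B,merge)→5400, (C,merge)→5850, (B,hash)→9100, (B,nl)→25050, (C,nl)→25500; best=1600 via (C,hash)
  {AC}: card=100; try (C,hash)→900, (A,merge)→1750, (C,merge)→1850, (A,hash)→2500, (A,nl)→7550, (C,nl)→7650; best=900 via (C,hash)
  {AB}: card=37500; try (A,hash)→3400, (B,merge)→6500, (A,merge)→6850, (B,hash)→9300, (B,nl)→75150, (A,nl)→75500; best=3400 via (A,hash)
  {ABC}: card=250; try (A,hash)→4250, (A,merge)→5200, (B,merge)→6700, (B,hash)→10000, (A,nl)→39100, (C,hash)→41500 …(+3); best=4250 via (A,hash)

cost=4250; order=B,C,A; methods=hash,hash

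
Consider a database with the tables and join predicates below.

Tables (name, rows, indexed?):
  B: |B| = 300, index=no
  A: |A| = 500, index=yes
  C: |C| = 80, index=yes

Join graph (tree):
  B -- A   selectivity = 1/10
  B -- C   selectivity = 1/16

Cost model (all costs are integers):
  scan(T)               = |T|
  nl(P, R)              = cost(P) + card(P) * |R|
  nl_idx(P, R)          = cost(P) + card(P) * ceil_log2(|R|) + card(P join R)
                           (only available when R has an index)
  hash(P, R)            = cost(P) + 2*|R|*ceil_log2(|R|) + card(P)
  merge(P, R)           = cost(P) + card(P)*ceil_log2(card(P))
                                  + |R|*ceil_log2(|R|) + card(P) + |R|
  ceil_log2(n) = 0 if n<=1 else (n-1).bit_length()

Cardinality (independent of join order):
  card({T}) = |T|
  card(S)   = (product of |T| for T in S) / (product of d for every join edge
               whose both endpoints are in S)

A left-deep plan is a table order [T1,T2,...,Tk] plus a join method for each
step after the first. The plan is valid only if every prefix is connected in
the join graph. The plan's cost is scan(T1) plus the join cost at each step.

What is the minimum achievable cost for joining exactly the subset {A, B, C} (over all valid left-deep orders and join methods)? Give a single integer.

Selinger DP over subsets of {A,B,C}:
  {B}: scan cost=300, card=300
  {A}: scan cost=500, card=500
  {C}: scan cost=80, card=80
  {AB}: card=15000; try (B,hash)→6400, (A,merge)→8300, (B,merge)→8500, (A,hash)→9600, (A,nl_idx)→18000, (A,nl)→150300 …(+1); best=6400 via (B,hash)
  {BC}: card=1500; try (C,hash)→1720, (B,merge)→3720, (C,nl_idx)→3900, (C,merge)→3940, (B,hash)→5560, (B,nl)→24080 …(+1); best=1720 via (C,hash)
  {ABC}: card=75000; try (A,hash)→12220, (C,hash)→22520, (A,merge)→24720, (A,nl_idx)→90220, (C,nl_idx)→186400, (C,merge)→232040 …(+2); best=12220 via (A,hash)

12220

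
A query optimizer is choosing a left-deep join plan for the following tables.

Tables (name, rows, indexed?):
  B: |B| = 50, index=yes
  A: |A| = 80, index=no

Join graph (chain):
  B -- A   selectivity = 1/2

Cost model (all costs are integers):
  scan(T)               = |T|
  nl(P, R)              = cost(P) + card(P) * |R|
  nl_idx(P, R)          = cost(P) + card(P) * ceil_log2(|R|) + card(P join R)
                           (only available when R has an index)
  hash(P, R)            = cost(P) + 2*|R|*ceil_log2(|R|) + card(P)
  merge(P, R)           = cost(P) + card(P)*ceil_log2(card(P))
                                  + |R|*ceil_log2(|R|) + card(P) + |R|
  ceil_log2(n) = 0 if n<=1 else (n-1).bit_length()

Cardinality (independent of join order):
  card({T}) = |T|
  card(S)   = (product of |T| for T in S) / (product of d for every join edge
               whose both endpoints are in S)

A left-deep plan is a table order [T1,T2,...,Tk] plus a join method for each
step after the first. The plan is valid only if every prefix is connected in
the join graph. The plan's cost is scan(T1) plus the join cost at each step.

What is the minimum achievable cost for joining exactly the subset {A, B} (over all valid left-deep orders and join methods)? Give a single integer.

Selinger DP over subsets of {A,B}:
  {B}: scan cost=50, card=50
  {A}: scan cost=80, card=80
  {AB}: card=2000; try (B,hash)→760, (A,merge)→1040, (B,merge)→1070, (A,hash)→1220, (B,nl_idx)→2560, (A,nl)→4050 …(+1); best=760 via (B,hash)

760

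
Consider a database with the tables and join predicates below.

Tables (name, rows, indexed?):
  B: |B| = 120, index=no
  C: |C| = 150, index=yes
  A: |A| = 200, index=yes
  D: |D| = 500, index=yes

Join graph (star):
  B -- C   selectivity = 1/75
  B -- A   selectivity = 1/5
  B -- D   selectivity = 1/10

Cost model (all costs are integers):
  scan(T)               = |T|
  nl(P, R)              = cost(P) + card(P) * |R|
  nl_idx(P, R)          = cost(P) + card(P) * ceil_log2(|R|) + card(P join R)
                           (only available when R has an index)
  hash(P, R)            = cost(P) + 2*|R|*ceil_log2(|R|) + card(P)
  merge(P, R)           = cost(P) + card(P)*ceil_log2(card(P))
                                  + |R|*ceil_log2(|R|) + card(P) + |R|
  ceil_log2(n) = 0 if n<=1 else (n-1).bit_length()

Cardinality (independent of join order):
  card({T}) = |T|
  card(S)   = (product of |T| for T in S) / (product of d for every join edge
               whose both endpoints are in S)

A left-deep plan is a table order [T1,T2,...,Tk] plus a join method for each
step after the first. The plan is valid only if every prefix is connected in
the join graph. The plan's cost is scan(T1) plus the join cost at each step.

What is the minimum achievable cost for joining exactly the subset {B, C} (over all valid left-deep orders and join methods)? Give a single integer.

1320

Selinger DP over subsets of {B,C}:
  {B}: scan cost=120, card=120
  {C}: scan cost=150, card=150
  {BC}: card=240; try (C,nl_idx)→1320, (B,hash)→1980, (C,merge)→2430, (B,merge)→2460, (C,hash)→2640, (C,nl)→18120 …(+1); best=1320 via (C,nl_idx)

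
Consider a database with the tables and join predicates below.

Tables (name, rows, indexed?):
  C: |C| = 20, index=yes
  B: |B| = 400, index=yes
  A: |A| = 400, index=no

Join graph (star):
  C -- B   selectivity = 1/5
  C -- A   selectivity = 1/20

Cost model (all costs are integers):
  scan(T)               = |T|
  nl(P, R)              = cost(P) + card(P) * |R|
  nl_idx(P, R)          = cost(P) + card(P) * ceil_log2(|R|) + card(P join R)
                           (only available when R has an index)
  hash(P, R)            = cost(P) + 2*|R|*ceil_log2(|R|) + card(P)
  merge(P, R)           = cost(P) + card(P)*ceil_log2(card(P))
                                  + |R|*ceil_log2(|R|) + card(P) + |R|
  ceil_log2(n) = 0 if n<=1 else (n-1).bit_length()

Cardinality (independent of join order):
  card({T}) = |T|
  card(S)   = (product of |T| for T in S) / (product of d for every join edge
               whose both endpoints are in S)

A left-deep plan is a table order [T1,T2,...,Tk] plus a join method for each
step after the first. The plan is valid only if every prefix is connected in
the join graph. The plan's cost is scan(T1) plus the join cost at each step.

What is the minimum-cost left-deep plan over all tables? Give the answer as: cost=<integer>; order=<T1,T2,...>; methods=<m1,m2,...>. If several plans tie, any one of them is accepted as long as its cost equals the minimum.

Selinger DP (subsets sized 1..n):
  {C}: scan cost=20, card=20
  {B}: scan cost=400, card=400
  {A}: scan cost=400, card=400
  {BC}: card=1600; try (C,hash)→1000, (B,nl_idx)→1800, (C,nl_idx)→4000, (B,merge)→4140, (C,merge)→4520, (B,hash)→7240 …(+2); best=1000 via (C,hash)
  {AC}: card=400; try (C,hash)→1000, (C,nl_idx)→2800, (A,merge)→4140, (C,merge)→4520, (A,hash)→7240, (A,nl)→8020 …(+1); best=1000 via (C,hash)
  {ABC}: card=32000; try (B,hash)→8600, (B,merge)→9000, (A,hash)→9800, (A,merge)→24200, (B,nl_idx)→36600, (B,nl)→161000 …(+1); best=8600 via (B,hash)

cost=8600; order=A,C,B; methods=hash,hash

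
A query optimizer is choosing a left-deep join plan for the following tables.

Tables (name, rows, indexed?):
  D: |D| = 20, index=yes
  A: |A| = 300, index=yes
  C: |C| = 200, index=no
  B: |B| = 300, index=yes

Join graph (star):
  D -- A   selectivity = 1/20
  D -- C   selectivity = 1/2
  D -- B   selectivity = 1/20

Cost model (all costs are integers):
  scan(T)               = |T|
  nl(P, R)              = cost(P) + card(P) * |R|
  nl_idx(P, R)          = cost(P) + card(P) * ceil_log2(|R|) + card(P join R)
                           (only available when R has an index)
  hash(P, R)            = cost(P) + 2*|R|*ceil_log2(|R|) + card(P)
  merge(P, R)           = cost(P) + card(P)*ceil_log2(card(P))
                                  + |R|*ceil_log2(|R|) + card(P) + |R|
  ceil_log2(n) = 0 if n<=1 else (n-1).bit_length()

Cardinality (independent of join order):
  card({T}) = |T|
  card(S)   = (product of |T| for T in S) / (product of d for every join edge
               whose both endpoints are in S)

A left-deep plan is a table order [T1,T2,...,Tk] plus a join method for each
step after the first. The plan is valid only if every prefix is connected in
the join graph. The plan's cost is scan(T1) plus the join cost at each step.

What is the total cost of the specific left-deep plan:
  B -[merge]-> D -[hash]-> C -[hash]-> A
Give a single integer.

step 1: scan B: cost=300, card=300
step 2: join D via merge
    card(P join D) = 300*20/(20) = 300
    cost = 300 + 300*9 + 20*5 + 300 + 20 = 3420
step 3: join C via hash
    card(P join C) = 300*200/(2) = 30000
    cost = 3420 + 2*200*8 + 300 = 6920
step 4: join A via hash
    card(P join A) = 30000*300/(20) = 450000
    cost = 6920 + 2*300*9 + 30000 = 42320

42320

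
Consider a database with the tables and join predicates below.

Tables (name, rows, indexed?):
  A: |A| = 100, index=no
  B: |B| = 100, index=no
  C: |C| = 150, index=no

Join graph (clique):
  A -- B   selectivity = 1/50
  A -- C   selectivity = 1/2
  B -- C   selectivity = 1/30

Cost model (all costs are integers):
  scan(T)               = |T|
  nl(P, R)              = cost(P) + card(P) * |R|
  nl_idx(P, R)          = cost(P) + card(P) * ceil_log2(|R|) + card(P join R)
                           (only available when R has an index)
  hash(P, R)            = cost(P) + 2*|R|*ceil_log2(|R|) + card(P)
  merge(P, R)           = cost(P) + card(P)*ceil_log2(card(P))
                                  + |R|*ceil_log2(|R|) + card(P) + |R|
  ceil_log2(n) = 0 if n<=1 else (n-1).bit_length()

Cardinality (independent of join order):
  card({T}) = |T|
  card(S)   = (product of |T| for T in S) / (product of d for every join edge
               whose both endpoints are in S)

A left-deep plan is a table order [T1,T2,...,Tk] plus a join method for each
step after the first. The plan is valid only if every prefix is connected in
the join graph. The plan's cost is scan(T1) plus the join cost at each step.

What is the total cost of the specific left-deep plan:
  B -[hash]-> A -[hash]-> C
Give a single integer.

step 1: scan B: cost=100, card=100
step 2: join A via hash
    card(P join A) = 100*100/(50) = 200
    cost = 100 + 2*100*7 + 100 = 1600
step 3: join C via hash
    card(P join C) = 200*150/(2*30) = 500
    cost = 1600 + 2*150*8 + 200 = 4200

4200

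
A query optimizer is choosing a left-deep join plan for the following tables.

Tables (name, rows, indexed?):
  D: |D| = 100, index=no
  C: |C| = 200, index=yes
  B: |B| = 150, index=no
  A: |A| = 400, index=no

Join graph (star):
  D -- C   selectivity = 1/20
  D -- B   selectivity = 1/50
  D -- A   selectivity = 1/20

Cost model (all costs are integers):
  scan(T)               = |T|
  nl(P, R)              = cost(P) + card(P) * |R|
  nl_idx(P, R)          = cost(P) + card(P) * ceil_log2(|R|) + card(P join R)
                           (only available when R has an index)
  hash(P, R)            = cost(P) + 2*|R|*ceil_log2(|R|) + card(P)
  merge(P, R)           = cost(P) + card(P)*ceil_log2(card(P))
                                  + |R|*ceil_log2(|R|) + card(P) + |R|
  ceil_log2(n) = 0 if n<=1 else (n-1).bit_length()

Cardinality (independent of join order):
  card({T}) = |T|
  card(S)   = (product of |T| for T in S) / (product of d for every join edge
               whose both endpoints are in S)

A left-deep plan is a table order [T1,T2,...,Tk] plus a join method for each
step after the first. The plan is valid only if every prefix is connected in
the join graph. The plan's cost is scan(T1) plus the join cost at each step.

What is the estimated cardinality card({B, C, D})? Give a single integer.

Tables in S: B(150), C(200), D(100)
Edges inside S: D-C(d=20), D-B(d=50)
numerator = 150 * 200 * 100 = 3000000
denominator = 20 * 50 = 1000
card(S) = 3000000 / 1000 = 3000

3000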